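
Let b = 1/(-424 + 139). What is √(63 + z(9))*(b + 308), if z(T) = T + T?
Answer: 263337/95 ≈ 2772.0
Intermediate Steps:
z(T) = 2*T
b = -1/285 (b = 1/(-285) = -1/285 ≈ -0.0035088)
√(63 + z(9))*(b + 308) = √(63 + 2*9)*(-1/285 + 308) = √(63 + 18)*(87779/285) = √81*(87779/285) = 9*(87779/285) = 263337/95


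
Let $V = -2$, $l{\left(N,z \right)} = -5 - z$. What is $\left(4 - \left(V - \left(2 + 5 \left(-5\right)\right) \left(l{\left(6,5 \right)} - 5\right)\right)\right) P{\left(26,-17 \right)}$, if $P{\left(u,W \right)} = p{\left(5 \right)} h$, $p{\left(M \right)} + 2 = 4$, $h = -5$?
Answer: $-3510$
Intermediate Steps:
$p{\left(M \right)} = 2$ ($p{\left(M \right)} = -2 + 4 = 2$)
$P{\left(u,W \right)} = -10$ ($P{\left(u,W \right)} = 2 \left(-5\right) = -10$)
$\left(4 - \left(V - \left(2 + 5 \left(-5\right)\right) \left(l{\left(6,5 \right)} - 5\right)\right)\right) P{\left(26,-17 \right)} = \left(4 - \left(-2 - \left(2 + 5 \left(-5\right)\right) \left(\left(-5 - 5\right) - 5\right)\right)\right) \left(-10\right) = \left(4 - \left(-2 - \left(2 - 25\right) \left(\left(-5 - 5\right) - 5\right)\right)\right) \left(-10\right) = \left(4 - \left(-2 - - 23 \left(-10 - 5\right)\right)\right) \left(-10\right) = \left(4 - \left(-2 - \left(-23\right) \left(-15\right)\right)\right) \left(-10\right) = \left(4 - \left(-2 - 345\right)\right) \left(-10\right) = \left(4 - -347\right) \left(-10\right) = \left(4 + 347\right) \left(-10\right) = 351 \left(-10\right) = -3510$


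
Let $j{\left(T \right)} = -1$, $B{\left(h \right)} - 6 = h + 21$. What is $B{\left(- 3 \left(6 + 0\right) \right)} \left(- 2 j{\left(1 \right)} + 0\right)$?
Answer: $18$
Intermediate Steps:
$B{\left(h \right)} = 27 + h$ ($B{\left(h \right)} = 6 + \left(h + 21\right) = 6 + \left(21 + h\right) = 27 + h$)
$B{\left(- 3 \left(6 + 0\right) \right)} \left(- 2 j{\left(1 \right)} + 0\right) = \left(27 - 3 \left(6 + 0\right)\right) \left(\left(-2\right) \left(-1\right) + 0\right) = \left(27 - 18\right) \left(2 + 0\right) = \left(27 - 18\right) 2 = 9 \cdot 2 = 18$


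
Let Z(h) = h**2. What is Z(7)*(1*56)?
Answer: 2744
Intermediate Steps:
Z(7)*(1*56) = 7**2*(1*56) = 49*56 = 2744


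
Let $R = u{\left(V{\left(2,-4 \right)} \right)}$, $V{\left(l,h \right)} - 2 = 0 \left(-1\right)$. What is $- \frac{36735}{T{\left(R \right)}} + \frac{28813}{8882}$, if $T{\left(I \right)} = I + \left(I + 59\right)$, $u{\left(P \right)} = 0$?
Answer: $- \frac{324580303}{524038} \approx -619.38$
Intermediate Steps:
$V{\left(l,h \right)} = 2$ ($V{\left(l,h \right)} = 2 + 0 \left(-1\right) = 2 + 0 = 2$)
$R = 0$
$T{\left(I \right)} = 59 + 2 I$ ($T{\left(I \right)} = I + \left(59 + I\right) = 59 + 2 I$)
$- \frac{36735}{T{\left(R \right)}} + \frac{28813}{8882} = - \frac{36735}{59 + 2 \cdot 0} + \frac{28813}{8882} = - \frac{36735}{59 + 0} + 28813 \cdot \frac{1}{8882} = - \frac{36735}{59} + \frac{28813}{8882} = - \frac{324580303}{524038}$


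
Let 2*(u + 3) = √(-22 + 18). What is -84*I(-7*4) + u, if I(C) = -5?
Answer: 417 + I ≈ 417.0 + 1.0*I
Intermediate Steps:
u = -3 + I (u = -3 + √(-22 + 18)/2 = -3 + √(-4)/2 = -3 + (2*I)/2 = -3 + I ≈ -3.0 + 1.0*I)
-84*I(-7*4) + u = -84*(-5) + (-3 + I) = 420 + (-3 + I) = 417 + I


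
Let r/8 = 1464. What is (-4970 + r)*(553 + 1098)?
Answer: 11131042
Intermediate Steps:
r = 11712 (r = 8*1464 = 11712)
(-4970 + r)*(553 + 1098) = (-4970 + 11712)*(553 + 1098) = 6742*1651 = 11131042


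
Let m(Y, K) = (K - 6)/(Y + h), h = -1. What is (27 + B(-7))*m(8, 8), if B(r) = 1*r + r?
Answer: 26/7 ≈ 3.7143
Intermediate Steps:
B(r) = 2*r (B(r) = r + r = 2*r)
m(Y, K) = (-6 + K)/(-1 + Y) (m(Y, K) = (K - 6)/(Y - 1) = (-6 + K)/(-1 + Y))
(27 + B(-7))*m(8, 8) = (27 + 2*(-7))*((-6 + 8)/(-1 + 8)) = (27 - 14)*(2/7) = 13*((⅐)*2) = 13*(2/7) = 26/7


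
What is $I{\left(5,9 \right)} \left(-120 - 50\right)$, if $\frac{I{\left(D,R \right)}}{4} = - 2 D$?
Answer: $6800$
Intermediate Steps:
$I{\left(D,R \right)} = - 8 D$ ($I{\left(D,R \right)} = 4 \left(- 2 D\right) = - 8 D$)
$I{\left(5,9 \right)} \left(-120 - 50\right) = \left(-8\right) 5 \left(-120 - 50\right) = \left(-40\right) \left(-170\right) = 6800$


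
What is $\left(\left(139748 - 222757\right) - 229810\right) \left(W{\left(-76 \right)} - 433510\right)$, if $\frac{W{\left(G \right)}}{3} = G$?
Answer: $135681487422$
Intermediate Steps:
$W{\left(G \right)} = 3 G$
$\left(\left(139748 - 222757\right) - 229810\right) \left(W{\left(-76 \right)} - 433510\right) = \left(\left(139748 - 222757\right) - 229810\right) \left(3 \left(-76\right) - 433510\right) = \left(\left(139748 - 222757\right) - 229810\right) \left(-228 - 433510\right) = \left(-83009 - 229810\right) \left(-433738\right) = \left(-312819\right) \left(-433738\right) = 135681487422$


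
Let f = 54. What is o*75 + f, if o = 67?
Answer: 5079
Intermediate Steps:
o*75 + f = 67*75 + 54 = 5025 + 54 = 5079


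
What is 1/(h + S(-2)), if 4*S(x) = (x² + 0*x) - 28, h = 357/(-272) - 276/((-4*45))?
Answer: -240/1387 ≈ -0.17304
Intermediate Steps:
h = 53/240 (h = 357*(-1/272) - 276/(-180) = -21/16 - 276*(-1/180) = -21/16 + 23/15 = 53/240 ≈ 0.22083)
S(x) = -7 + x²/4 (S(x) = ((x² + 0*x) - 28)/4 = ((x² + 0) - 28)/4 = (x² - 28)/4 = (-28 + x²)/4 = -7 + x²/4)
1/(h + S(-2)) = 1/(53/240 + (-7 + (¼)*(-2)²)) = 1/(53/240 + (-7 + (¼)*4)) = 1/(53/240 + (-7 + 1)) = 1/(53/240 - 6) = 1/(-1387/240) = -240/1387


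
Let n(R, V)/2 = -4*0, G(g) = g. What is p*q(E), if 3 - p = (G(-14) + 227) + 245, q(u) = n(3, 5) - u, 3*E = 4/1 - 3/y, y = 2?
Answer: 2275/6 ≈ 379.17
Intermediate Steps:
n(R, V) = 0 (n(R, V) = 2*(-4*0) = 2*0 = 0)
E = ⅚ (E = (4/1 - 3/2)/3 = (4*1 - 3*½)/3 = (4 - 3/2)/3 = (⅓)*(5/2) = ⅚ ≈ 0.83333)
q(u) = -u (q(u) = 0 - u = -u)
p = -455 (p = 3 - ((-14 + 227) + 245) = 3 - (213 + 245) = 3 - 1*458 = 3 - 458 = -455)
p*q(E) = -(-455)*5/6 = -455*(-⅚) = 2275/6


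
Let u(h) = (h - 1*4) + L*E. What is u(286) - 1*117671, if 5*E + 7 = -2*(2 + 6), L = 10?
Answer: -117435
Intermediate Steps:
E = -23/5 (E = -7/5 + (-2*(2 + 6))/5 = -7/5 + (-2*8)/5 = -7/5 + (1/5)*(-16) = -7/5 - 16/5 = -23/5 ≈ -4.6000)
u(h) = -50 + h (u(h) = (h - 1*4) + 10*(-23/5) = (h - 4) - 46 = (-4 + h) - 46 = -50 + h)
u(286) - 1*117671 = (-50 + 286) - 1*117671 = 236 - 117671 = -117435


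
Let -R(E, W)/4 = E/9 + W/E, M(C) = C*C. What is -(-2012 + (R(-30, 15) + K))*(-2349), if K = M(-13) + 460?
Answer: -3212649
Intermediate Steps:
M(C) = C²
R(E, W) = -4*E/9 - 4*W/E (R(E, W) = -4*(E/9 + W/E) = -4*E/9 - 4*W/E)
K = 629 (K = (-13)² + 460 = 169 + 460 = 629)
-(-2012 + (R(-30, 15) + K))*(-2349) = -(-2012 + ((-4/9*(-30) - 4*15/(-30)) + 629))*(-2349) = -(-2012 + ((40/3 - 4*15*(-1/30)) + 629))*(-2349) = -(-2012 + ((40/3 + 2) + 629))*(-2349) = -(-2012 + (46/3 + 629))*(-2349) = -(-2012 + 1933/3)*(-2349) = -(-4103)*(-2349)/3 = -1*3212649 = -3212649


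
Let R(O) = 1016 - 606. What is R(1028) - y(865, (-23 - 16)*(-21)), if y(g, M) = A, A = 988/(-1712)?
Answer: 175727/428 ≈ 410.58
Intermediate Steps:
A = -247/428 (A = 988*(-1/1712) = -247/428 ≈ -0.57710)
y(g, M) = -247/428
R(O) = 410
R(1028) - y(865, (-23 - 16)*(-21)) = 410 - 1*(-247/428) = 410 + 247/428 = 175727/428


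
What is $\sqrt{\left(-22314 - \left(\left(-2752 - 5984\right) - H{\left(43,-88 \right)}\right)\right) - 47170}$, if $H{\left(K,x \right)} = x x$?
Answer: $2 i \sqrt{13251} \approx 230.23 i$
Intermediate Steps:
$H{\left(K,x \right)} = x^{2}$
$\sqrt{\left(-22314 - \left(\left(-2752 - 5984\right) - H{\left(43,-88 \right)}\right)\right) - 47170} = \sqrt{\left(-22314 - \left(\left(-2752 - 5984\right) - \left(-88\right)^{2}\right)\right) - 47170} = \sqrt{\left(-22314 - \left(\left(-2752 - 5984\right) - 7744\right)\right) - 47170} = \sqrt{\left(-22314 - \left(-8736 - 7744\right)\right) - 47170} = \sqrt{\left(-22314 - -16480\right) - 47170} = \sqrt{\left(-22314 + 16480\right) - 47170} = \sqrt{-5834 - 47170} = \sqrt{-53004} = 2 i \sqrt{13251}$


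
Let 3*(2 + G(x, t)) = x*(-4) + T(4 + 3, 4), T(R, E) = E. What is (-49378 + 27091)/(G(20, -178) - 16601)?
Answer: 66861/49885 ≈ 1.3403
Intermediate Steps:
G(x, t) = -⅔ - 4*x/3 (G(x, t) = -2 + (x*(-4) + 4)/3 = -2 + (-4*x + 4)/3 = -2 + (4 - 4*x)/3 = -2 + (4/3 - 4*x/3) = -⅔ - 4*x/3)
(-49378 + 27091)/(G(20, -178) - 16601) = (-49378 + 27091)/((-⅔ - 4/3*20) - 16601) = -22287/((-⅔ - 80/3) - 16601) = -22287/(-82/3 - 16601) = -22287/(-49885/3) = -22287*(-3/49885) = 66861/49885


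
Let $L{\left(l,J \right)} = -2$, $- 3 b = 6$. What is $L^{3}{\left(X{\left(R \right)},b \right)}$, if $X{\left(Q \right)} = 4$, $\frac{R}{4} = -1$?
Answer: $-8$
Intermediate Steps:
$b = -2$ ($b = \left(- \frac{1}{3}\right) 6 = -2$)
$R = -4$ ($R = 4 \left(-1\right) = -4$)
$L^{3}{\left(X{\left(R \right)},b \right)} = \left(-2\right)^{3} = -8$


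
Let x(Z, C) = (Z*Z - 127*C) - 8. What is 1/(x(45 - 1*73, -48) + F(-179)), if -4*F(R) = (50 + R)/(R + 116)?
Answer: 84/577205 ≈ 0.00014553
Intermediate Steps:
F(R) = -(50 + R)/(4*(116 + R)) (F(R) = -(50 + R)/(4*(R + 116)) = -(50 + R)/(4*(116 + R)))
x(Z, C) = -8 + Z**2 - 127*C (x(Z, C) = (Z**2 - 127*C) - 8 = -8 + Z**2 - 127*C)
1/(x(45 - 1*73, -48) + F(-179)) = 1/((-8 + (45 - 1*73)**2 - 127*(-48)) + (-50 - 1*(-179))/(4*(116 - 179))) = 1/((-8 + (45 - 73)**2 + 6096) + (1/4)*(-50 + 179)/(-63)) = 1/((-8 + (-28)**2 + 6096) + (1/4)*(-1/63)*129) = 1/((-8 + 784 + 6096) - 43/84) = 1/(6872 - 43/84) = 1/(577205/84) = 84/577205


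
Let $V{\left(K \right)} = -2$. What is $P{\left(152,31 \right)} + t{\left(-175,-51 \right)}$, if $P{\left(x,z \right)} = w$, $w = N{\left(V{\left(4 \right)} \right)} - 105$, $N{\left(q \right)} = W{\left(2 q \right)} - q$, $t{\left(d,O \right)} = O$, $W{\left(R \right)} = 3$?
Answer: $-151$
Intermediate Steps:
$N{\left(q \right)} = 3 - q$
$w = -100$ ($w = \left(3 - -2\right) - 105 = \left(3 + 2\right) - 105 = 5 - 105 = -100$)
$P{\left(x,z \right)} = -100$
$P{\left(152,31 \right)} + t{\left(-175,-51 \right)} = -100 - 51 = -151$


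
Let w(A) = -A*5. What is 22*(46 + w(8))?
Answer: 132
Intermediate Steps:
w(A) = -5*A
22*(46 + w(8)) = 22*(46 - 5*8) = 22*(46 - 40) = 22*6 = 132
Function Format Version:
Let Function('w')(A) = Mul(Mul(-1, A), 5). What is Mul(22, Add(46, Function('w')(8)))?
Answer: 132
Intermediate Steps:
Function('w')(A) = Mul(-5, A)
Mul(22, Add(46, Function('w')(8))) = Mul(22, Add(46, Mul(-5, 8))) = Mul(22, Add(46, -40)) = Mul(22, 6) = 132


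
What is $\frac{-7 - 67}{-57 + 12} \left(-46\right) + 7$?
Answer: $- \frac{3089}{45} \approx -68.644$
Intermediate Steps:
$\frac{-7 - 67}{-57 + 12} \left(-46\right) + 7 = - \frac{74}{-45} \left(-46\right) + 7 = \left(-74\right) \left(- \frac{1}{45}\right) \left(-46\right) + 7 = \frac{74}{45} \left(-46\right) + 7 = - \frac{3404}{45} + 7 = - \frac{3089}{45}$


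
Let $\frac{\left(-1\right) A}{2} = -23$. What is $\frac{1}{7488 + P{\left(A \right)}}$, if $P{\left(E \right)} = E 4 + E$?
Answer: $\frac{1}{7718} \approx 0.00012957$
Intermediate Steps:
$A = 46$ ($A = \left(-2\right) \left(-23\right) = 46$)
$P{\left(E \right)} = 5 E$ ($P{\left(E \right)} = 4 E + E = 5 E$)
$\frac{1}{7488 + P{\left(A \right)}} = \frac{1}{7488 + 5 \cdot 46} = \frac{1}{7488 + 230} = \frac{1}{7718}$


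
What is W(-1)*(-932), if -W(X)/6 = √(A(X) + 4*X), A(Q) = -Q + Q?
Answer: 11184*I ≈ 11184.0*I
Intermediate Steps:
A(Q) = 0
W(X) = -12*√X (W(X) = -6*√(0 + 4*X) = -6*2*√X = -12*√X)
W(-1)*(-932) = -12*I*(-932) = 11184*I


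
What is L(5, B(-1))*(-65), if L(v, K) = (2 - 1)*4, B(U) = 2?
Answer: -260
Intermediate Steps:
L(v, K) = 4 (L(v, K) = 1*4 = 4)
L(5, B(-1))*(-65) = 4*(-65) = -260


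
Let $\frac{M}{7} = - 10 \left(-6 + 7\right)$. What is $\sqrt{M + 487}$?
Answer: $\sqrt{417} \approx 20.421$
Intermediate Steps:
$M = -70$ ($M = 7 \left(- 10 \left(-6 + 7\right)\right) = 7 \left(\left(-10\right) 1\right) = 7 \left(-10\right) = -70$)
$\sqrt{M + 487} = \sqrt{-70 + 487} = \sqrt{417}$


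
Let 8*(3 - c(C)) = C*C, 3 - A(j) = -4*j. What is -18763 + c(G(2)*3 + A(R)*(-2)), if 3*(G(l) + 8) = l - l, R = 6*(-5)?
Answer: -48545/2 ≈ -24273.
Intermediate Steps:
R = -30
G(l) = -8 (G(l) = -8 + (l - l)/3 = -8 + (⅓)*0 = -8 + 0 = -8)
A(j) = 3 + 4*j (A(j) = 3 - (-4)*j = 3 + 4*j)
c(C) = 3 - C²/8 (c(C) = 3 - C*C/8 = 3 - C²/8)
-18763 + c(G(2)*3 + A(R)*(-2)) = -18763 + (3 - (-8*3 + (3 + 4*(-30))*(-2))²/8) = -18763 + (3 - (-24 + (3 - 120)*(-2))²/8) = -18763 + (3 - (-24 - 117*(-2))²/8) = -18763 + (3 - (-24 + 234)²/8) = -18763 + (3 - ⅛*210²) = -18763 + (3 - ⅛*44100) = -18763 + (3 - 11025/2) = -18763 - 11019/2 = -48545/2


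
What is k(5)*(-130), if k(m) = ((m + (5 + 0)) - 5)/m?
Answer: -130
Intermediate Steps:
k(m) = 1 (k(m) = ((m + 5) - 5)/m = ((5 + m) - 5)/m = m/m = 1)
k(5)*(-130) = 1*(-130) = -130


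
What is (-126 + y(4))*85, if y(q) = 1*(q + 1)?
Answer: -10285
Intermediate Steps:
y(q) = 1 + q (y(q) = 1*(1 + q) = 1 + q)
(-126 + y(4))*85 = (-126 + (1 + 4))*85 = (-126 + 5)*85 = -121*85 = -10285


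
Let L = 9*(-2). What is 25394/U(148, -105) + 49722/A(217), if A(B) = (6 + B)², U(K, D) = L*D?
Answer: 678396403/46993905 ≈ 14.436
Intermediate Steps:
L = -18
U(K, D) = -18*D
25394/U(148, -105) + 49722/A(217) = 25394/((-18*(-105))) + 49722/((6 + 217)²) = 25394/1890 + 49722/(223²) = 25394*(1/1890) + 49722/49729 = 12697/945 + 49722*(1/49729) = 12697/945 + 49722/49729 = 678396403/46993905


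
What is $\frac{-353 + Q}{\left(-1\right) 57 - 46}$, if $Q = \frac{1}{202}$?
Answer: $\frac{71305}{20806} \approx 3.4271$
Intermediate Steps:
$Q = \frac{1}{202} \approx 0.0049505$
$\frac{-353 + Q}{\left(-1\right) 57 - 46} = \frac{-353 + \frac{1}{202}}{\left(-1\right) 57 - 46} = - \frac{71305}{202 \left(-57 - 46\right)} = - \frac{71305}{202 \left(-103\right)} = \left(- \frac{71305}{202}\right) \left(- \frac{1}{103}\right) = \frac{71305}{20806}$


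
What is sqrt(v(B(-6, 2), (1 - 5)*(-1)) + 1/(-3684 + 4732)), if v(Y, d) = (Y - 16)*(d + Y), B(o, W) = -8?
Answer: sqrt(26359558)/524 ≈ 9.7980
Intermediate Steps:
v(Y, d) = (-16 + Y)*(Y + d)
sqrt(v(B(-6, 2), (1 - 5)*(-1)) + 1/(-3684 + 4732)) = sqrt(((-8)**2 - 16*(-8) - 16*(1 - 5)*(-1) - 8*(1 - 5)*(-1)) + 1/(-3684 + 4732)) = sqrt((64 + 128 - (-64)*(-1) - (-32)*(-1)) + 1/1048) = sqrt((64 + 128 - 16*4 - 8*4) + 1/1048) = sqrt((64 + 128 - 64 - 32) + 1/1048) = sqrt(96 + 1/1048) = sqrt(100609/1048) = sqrt(26359558)/524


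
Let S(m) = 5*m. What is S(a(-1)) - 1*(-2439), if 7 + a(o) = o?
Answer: 2399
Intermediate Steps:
a(o) = -7 + o
S(a(-1)) - 1*(-2439) = 5*(-7 - 1) - 1*(-2439) = 5*(-8) + 2439 = -40 + 2439 = 2399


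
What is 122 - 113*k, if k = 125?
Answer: -14003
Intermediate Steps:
122 - 113*k = 122 - 113*125 = 122 - 14125 = -14003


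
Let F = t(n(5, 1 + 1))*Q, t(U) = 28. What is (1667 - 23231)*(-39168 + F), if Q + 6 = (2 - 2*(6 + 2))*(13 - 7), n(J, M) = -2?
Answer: 898960032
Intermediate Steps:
Q = -90 (Q = -6 + (2 - 2*(6 + 2))*(13 - 7) = -6 + (2 - 2*8)*6 = -6 + (2 - 16)*6 = -6 - 14*6 = -6 - 84 = -90)
F = -2520 (F = 28*(-90) = -2520)
(1667 - 23231)*(-39168 + F) = (1667 - 23231)*(-39168 - 2520) = -21564*(-41688) = 898960032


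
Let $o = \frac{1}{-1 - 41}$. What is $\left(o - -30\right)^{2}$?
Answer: $\frac{1585081}{1764} \approx 898.57$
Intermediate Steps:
$o = - \frac{1}{42}$ ($o = \frac{1}{-42} = - \frac{1}{42} \approx -0.02381$)
$\left(o - -30\right)^{2} = \left(- \frac{1}{42} - -30\right)^{2} = \left(- \frac{1}{42} + 30\right)^{2} = \left(\frac{1259}{42}\right)^{2} = \frac{1585081}{1764}$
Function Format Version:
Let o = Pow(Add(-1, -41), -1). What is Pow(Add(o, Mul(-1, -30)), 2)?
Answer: Rational(1585081, 1764) ≈ 898.57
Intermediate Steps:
o = Rational(-1, 42) (o = Pow(-42, -1) = Rational(-1, 42) ≈ -0.023810)
Pow(Add(o, Mul(-1, -30)), 2) = Pow(Add(Rational(-1, 42), Mul(-1, -30)), 2) = Pow(Add(Rational(-1, 42), 30), 2) = Pow(Rational(1259, 42), 2) = Rational(1585081, 1764)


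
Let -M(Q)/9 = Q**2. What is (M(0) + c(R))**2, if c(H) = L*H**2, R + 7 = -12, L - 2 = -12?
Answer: 13032100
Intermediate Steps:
L = -10 (L = 2 - 12 = -10)
R = -19 (R = -7 - 12 = -19)
c(H) = -10*H**2
M(Q) = -9*Q**2
(M(0) + c(R))**2 = (-9*0**2 - 10*(-19)**2)**2 = (-9*0 - 10*361)**2 = (0 - 3610)**2 = (-3610)**2 = 13032100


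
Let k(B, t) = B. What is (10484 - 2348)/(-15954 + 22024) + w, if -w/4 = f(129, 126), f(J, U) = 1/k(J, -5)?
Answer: 512632/391515 ≈ 1.3094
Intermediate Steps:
f(J, U) = 1/J
w = -4/129 ≈ -0.031008
(10484 - 2348)/(-15954 + 22024) + w = (10484 - 2348)/(-15954 + 22024) - 4/129 = 8136/6070 - 4/129 = 8136*(1/6070) - 4/129 = 4068/3035 - 4/129 = 512632/391515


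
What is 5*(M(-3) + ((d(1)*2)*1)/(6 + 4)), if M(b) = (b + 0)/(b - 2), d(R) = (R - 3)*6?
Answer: -9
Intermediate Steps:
d(R) = -18 + 6*R (d(R) = (-3 + R)*6 = -18 + 6*R)
M(b) = b/(-2 + b)
5*(M(-3) + ((d(1)*2)*1)/(6 + 4)) = 5*(-3/(-2 - 3) + (((-18 + 6*1)*2)*1)/(6 + 4)) = 5*(-3/(-5) + (((-18 + 6)*2)*1)/10) = 5*(-3*(-⅕) + (-12*2*1)/10) = 5*(⅗ + (-24*1)/10) = 5*(⅗ + (⅒)*(-24)) = 5*(⅗ - 12/5) = 5*(-9/5) = -9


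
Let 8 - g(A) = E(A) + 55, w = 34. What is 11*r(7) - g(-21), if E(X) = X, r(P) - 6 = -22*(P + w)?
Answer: -9830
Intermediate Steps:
r(P) = -742 - 22*P (r(P) = 6 - 22*(P + 34) = 6 - 22*(34 + P) = 6 + (-748 - 22*P) = -742 - 22*P)
g(A) = -47 - A (g(A) = 8 - (A + 55) = 8 - (55 + A) = 8 + (-55 - A) = -47 - A)
11*r(7) - g(-21) = 11*(-742 - 22*7) - (-47 - 1*(-21)) = 11*(-742 - 154) - (-47 + 21) = 11*(-896) - 1*(-26) = -9856 + 26 = -9830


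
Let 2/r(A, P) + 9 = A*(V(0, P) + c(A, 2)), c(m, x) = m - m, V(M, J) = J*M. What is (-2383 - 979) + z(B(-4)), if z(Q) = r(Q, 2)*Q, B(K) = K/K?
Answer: -30260/9 ≈ -3362.2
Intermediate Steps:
B(K) = 1
c(m, x) = 0
r(A, P) = -2/9 (r(A, P) = 2/(-9 + A*(P*0 + 0)) = 2/(-9 + A*(0 + 0)) = 2/(-9 + A*0) = 2/(-9 + 0) = 2/(-9) = 2*(-⅑) = -2/9)
z(Q) = -2*Q/9
(-2383 - 979) + z(B(-4)) = (-2383 - 979) - 2/9*1 = -3362 - 2/9 = -30260/9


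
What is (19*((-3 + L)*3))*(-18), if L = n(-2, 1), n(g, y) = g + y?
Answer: 4104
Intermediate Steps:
L = -1 (L = -2 + 1 = -1)
(19*((-3 + L)*3))*(-18) = (19*((-3 - 1)*3))*(-18) = (19*(-4*3))*(-18) = (19*(-12))*(-18) = -228*(-18) = 4104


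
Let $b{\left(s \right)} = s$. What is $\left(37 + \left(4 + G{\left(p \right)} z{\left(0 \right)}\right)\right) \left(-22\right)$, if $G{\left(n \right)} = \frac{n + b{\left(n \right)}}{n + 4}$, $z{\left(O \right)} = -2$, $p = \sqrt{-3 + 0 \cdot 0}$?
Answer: $\frac{22 \left(- 37 \sqrt{3} + 164 i\right)}{\sqrt{3} - 4 i} \approx -888.11 + 32.089 i$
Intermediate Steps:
$p = i \sqrt{3}$ ($p = \sqrt{-3 + 0} = \sqrt{-3} = i \sqrt{3} \approx 1.732 i$)
$G{\left(n \right)} = \frac{2 n}{4 + n}$ ($G{\left(n \right)} = \frac{n + n}{n + 4} = \frac{2 n}{4 + n}$)
$\left(37 + \left(4 + G{\left(p \right)} z{\left(0 \right)}\right)\right) \left(-22\right) = \left(37 + \left(4 + \frac{2 i \sqrt{3}}{4 + i \sqrt{3}} \left(-2\right)\right)\right) \left(-22\right) = \left(37 + \left(4 - \frac{4 i \sqrt{3}}{4 + i \sqrt{3}}\right)\right) \left(-22\right) = \left(41 - \frac{4 i \sqrt{3}}{4 + i \sqrt{3}}\right) \left(-22\right) = -902 + \frac{88 i \sqrt{3}}{4 + i \sqrt{3}}$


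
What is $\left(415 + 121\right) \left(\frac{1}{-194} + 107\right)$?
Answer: $\frac{5562876}{97} \approx 57349.0$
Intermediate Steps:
$\left(415 + 121\right) \left(\frac{1}{-194} + 107\right) = 536 \left(- \frac{1}{194} + 107\right) = 536 \cdot \frac{20757}{194} = \frac{5562876}{97}$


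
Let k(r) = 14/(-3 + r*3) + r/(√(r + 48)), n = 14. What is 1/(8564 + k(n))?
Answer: 201909045/1729221467021 - 10647*√62/3458442934042 ≈ 0.00011674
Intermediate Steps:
k(r) = 14/(-3 + 3*r) + r/√(48 + r) (k(r) = 14/(-3 + 3*r) + r/(√(48 + r)) = 14/(-3 + 3*r) + r/√(48 + r))
1/(8564 + k(n)) = 1/(8564 + (14² - 1*14 + 14*√(48 + 14)/3)/((-1 + 14)*√(48 + 14))) = 1/(8564 + (196 - 14 + 14*√62/3)/(13*√62)) = 1/(8564 + (√62/62)*(182 + 14*√62/3)/13) = 1/(8564 + √62*(182 + 14*√62/3)/806)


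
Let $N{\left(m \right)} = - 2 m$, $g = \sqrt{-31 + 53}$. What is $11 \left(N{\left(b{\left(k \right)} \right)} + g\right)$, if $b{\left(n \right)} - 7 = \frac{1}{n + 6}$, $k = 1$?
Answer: $- \frac{1100}{7} + 11 \sqrt{22} \approx -105.55$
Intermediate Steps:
$b{\left(n \right)} = 7 + \frac{1}{6 + n}$ ($b{\left(n \right)} = 7 + \frac{1}{n + 6} = 7 + \frac{1}{6 + n}$)
$g = \sqrt{22} \approx 4.6904$
$11 \left(N{\left(b{\left(k \right)} \right)} + g\right) = 11 \left(- 2 \frac{43 + 7 \cdot 1}{6 + 1} + \sqrt{22}\right) = 11 \left(- 2 \frac{43 + 7}{7} + \sqrt{22}\right) = 11 \left(- 2 \cdot \frac{1}{7} \cdot 50 + \sqrt{22}\right) = 11 \left(\left(-2\right) \frac{50}{7} + \sqrt{22}\right) = 11 \left(- \frac{100}{7} + \sqrt{22}\right) = - \frac{1100}{7} + 11 \sqrt{22}$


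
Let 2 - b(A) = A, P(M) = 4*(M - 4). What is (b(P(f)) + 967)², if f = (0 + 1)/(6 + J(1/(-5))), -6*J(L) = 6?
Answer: 24216241/25 ≈ 9.6865e+5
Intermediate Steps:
J(L) = -1 (J(L) = -⅙*6 = -1)
f = ⅕ (f = (0 + 1)/(6 - 1) = 1/5 = 1*(⅕) = ⅕ ≈ 0.20000)
P(M) = -16 + 4*M (P(M) = 4*(-4 + M) = -16 + 4*M)
b(A) = 2 - A
(b(P(f)) + 967)² = ((2 - (-16 + 4*(⅕))) + 967)² = ((2 - (-16 + ⅘)) + 967)² = ((2 - 1*(-76/5)) + 967)² = ((2 + 76/5) + 967)² = (86/5 + 967)² = (4921/5)² = 24216241/25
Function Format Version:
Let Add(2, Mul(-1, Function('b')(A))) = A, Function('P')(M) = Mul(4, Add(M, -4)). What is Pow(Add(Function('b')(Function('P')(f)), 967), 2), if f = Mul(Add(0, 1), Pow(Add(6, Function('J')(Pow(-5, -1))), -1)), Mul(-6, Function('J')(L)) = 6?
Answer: Rational(24216241, 25) ≈ 9.6865e+5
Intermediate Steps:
Function('J')(L) = -1 (Function('J')(L) = Mul(Rational(-1, 6), 6) = -1)
f = Rational(1, 5) (f = Mul(Add(0, 1), Pow(Add(6, -1), -1)) = Mul(1, Pow(5, -1)) = Mul(1, Rational(1, 5)) = Rational(1, 5) ≈ 0.20000)
Function('P')(M) = Add(-16, Mul(4, M)) (Function('P')(M) = Mul(4, Add(-4, M)) = Add(-16, Mul(4, M)))
Function('b')(A) = Add(2, Mul(-1, A))
Pow(Add(Function('b')(Function('P')(f)), 967), 2) = Pow(Add(Add(2, Mul(-1, Add(-16, Mul(4, Rational(1, 5))))), 967), 2) = Pow(Add(Add(2, Mul(-1, Add(-16, Rational(4, 5)))), 967), 2) = Pow(Add(Add(2, Mul(-1, Rational(-76, 5))), 967), 2) = Pow(Add(Add(2, Rational(76, 5)), 967), 2) = Pow(Add(Rational(86, 5), 967), 2) = Pow(Rational(4921, 5), 2) = Rational(24216241, 25)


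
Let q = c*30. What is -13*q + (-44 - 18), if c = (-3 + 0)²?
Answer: -3572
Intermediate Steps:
c = 9 (c = (-3)² = 9)
q = 270 (q = 9*30 = 270)
-13*q + (-44 - 18) = -13*270 + (-44 - 18) = -3510 - 62 = -3572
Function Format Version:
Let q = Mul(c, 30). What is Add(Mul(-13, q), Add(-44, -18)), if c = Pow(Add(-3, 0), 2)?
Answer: -3572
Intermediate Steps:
c = 9 (c = Pow(-3, 2) = 9)
q = 270 (q = Mul(9, 30) = 270)
Add(Mul(-13, q), Add(-44, -18)) = Add(Mul(-13, 270), Add(-44, -18)) = Add(-3510, -62) = -3572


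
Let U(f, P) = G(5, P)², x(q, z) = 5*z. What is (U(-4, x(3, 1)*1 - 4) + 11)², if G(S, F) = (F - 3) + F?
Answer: 144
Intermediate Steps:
G(S, F) = -3 + 2*F (G(S, F) = (-3 + F) + F = -3 + 2*F)
U(f, P) = (-3 + 2*P)²
(U(-4, x(3, 1)*1 - 4) + 11)² = ((-3 + 2*((5*1)*1 - 4))² + 11)² = ((-3 + 2*(5*1 - 4))² + 11)² = ((-3 + 2*(5 - 4))² + 11)² = ((-3 + 2*1)² + 11)² = ((-3 + 2)² + 11)² = ((-1)² + 11)² = (1 + 11)² = 12² = 144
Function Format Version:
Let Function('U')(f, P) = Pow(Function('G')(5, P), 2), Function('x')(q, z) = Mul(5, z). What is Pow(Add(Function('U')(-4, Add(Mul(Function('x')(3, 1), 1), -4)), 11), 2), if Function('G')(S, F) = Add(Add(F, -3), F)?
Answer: 144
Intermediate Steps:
Function('G')(S, F) = Add(-3, Mul(2, F)) (Function('G')(S, F) = Add(Add(-3, F), F) = Add(-3, Mul(2, F)))
Function('U')(f, P) = Pow(Add(-3, Mul(2, P)), 2)
Pow(Add(Function('U')(-4, Add(Mul(Function('x')(3, 1), 1), -4)), 11), 2) = Pow(Add(Pow(Add(-3, Mul(2, Add(Mul(Mul(5, 1), 1), -4))), 2), 11), 2) = Pow(Add(Pow(Add(-3, Mul(2, Add(Mul(5, 1), -4))), 2), 11), 2) = Pow(Add(Pow(Add(-3, Mul(2, Add(5, -4))), 2), 11), 2) = Pow(Add(Pow(Add(-3, Mul(2, 1)), 2), 11), 2) = Pow(Add(Pow(Add(-3, 2), 2), 11), 2) = Pow(Add(Pow(-1, 2), 11), 2) = Pow(Add(1, 11), 2) = Pow(12, 2) = 144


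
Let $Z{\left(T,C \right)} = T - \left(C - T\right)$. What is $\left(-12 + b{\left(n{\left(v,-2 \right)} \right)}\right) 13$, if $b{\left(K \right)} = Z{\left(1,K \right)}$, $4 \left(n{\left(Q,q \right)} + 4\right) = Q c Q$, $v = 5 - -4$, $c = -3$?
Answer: $\frac{2847}{4} \approx 711.75$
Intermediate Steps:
$v = 9$ ($v = 5 + 4 = 9$)
$Z{\left(T,C \right)} = - C + 2 T$
$n{\left(Q,q \right)} = -4 - \frac{3 Q^{2}}{4}$ ($n{\left(Q,q \right)} = -4 + \frac{Q \left(-3\right) Q}{4} = -4 + \frac{- 3 Q Q}{4} = -4 + \frac{\left(-3\right) Q^{2}}{4} = -4 - \frac{3 Q^{2}}{4}$)
$b{\left(K \right)} = 2 - K$ ($b{\left(K \right)} = - K + 2 \cdot 1 = - K + 2 = 2 - K$)
$\left(-12 + b{\left(n{\left(v,-2 \right)} \right)}\right) 13 = \left(-12 + \left(2 - \left(-4 - \frac{3 \cdot 9^{2}}{4}\right)\right)\right) 13 = \left(-12 + \left(2 - \left(-4 - \frac{243}{4}\right)\right)\right) 13 = \left(-12 + \left(2 - - \frac{259}{4}\right)\right) 13 = \left(-12 + \left(2 + \frac{259}{4}\right)\right) 13 = \left(-12 + \frac{267}{4}\right) 13 = \frac{219}{4} \cdot 13 = \frac{2847}{4}$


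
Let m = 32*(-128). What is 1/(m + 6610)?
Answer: 1/2514 ≈ 0.00039777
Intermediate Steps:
m = -4096
1/(m + 6610) = 1/(-4096 + 6610) = 1/2514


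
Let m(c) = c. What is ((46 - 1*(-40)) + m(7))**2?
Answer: 8649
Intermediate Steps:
((46 - 1*(-40)) + m(7))**2 = ((46 - 1*(-40)) + 7)**2 = ((46 + 40) + 7)**2 = (86 + 7)**2 = 93**2 = 8649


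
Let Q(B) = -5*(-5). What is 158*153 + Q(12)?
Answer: 24199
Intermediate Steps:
Q(B) = 25
158*153 + Q(12) = 158*153 + 25 = 24174 + 25 = 24199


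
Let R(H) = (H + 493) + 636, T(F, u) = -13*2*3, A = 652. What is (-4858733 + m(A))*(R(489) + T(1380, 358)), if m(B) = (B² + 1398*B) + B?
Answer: -5423080740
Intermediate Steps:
T(F, u) = -78 (T(F, u) = -26*3 = -78)
m(B) = B² + 1399*B
R(H) = 1129 + H (R(H) = (493 + H) + 636 = 1129 + H)
(-4858733 + m(A))*(R(489) + T(1380, 358)) = (-4858733 + 652*(1399 + 652))*((1129 + 489) - 78) = (-4858733 + 652*2051)*(1618 - 78) = (-4858733 + 1337252)*1540 = -3521481*1540 = -5423080740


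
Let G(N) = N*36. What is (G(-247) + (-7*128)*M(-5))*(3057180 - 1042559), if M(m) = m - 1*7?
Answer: 3747195060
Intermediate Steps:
G(N) = 36*N
M(m) = -7 + m (M(m) = m - 7 = -7 + m)
(G(-247) + (-7*128)*M(-5))*(3057180 - 1042559) = (36*(-247) + (-7*128)*(-7 - 5))*(3057180 - 1042559) = (-8892 - 896*(-12))*2014621 = (-8892 + 10752)*2014621 = 1860*2014621 = 3747195060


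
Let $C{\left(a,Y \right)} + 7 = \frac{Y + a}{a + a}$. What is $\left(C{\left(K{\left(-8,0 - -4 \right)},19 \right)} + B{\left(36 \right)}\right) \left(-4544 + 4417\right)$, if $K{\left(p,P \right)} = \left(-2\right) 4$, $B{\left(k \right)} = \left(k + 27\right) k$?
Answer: $- \frac{4592955}{16} \approx -2.8706 \cdot 10^{5}$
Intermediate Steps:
$B{\left(k \right)} = k \left(27 + k\right)$ ($B{\left(k \right)} = \left(27 + k\right) k = k \left(27 + k\right)$)
$K{\left(p,P \right)} = -8$
$C{\left(a,Y \right)} = -7 + \frac{Y + a}{2 a}$ ($C{\left(a,Y \right)} = -7 + \frac{Y + a}{a + a} = -7 + \frac{Y + a}{2 a}$)
$\left(C{\left(K{\left(-8,0 - -4 \right)},19 \right)} + B{\left(36 \right)}\right) \left(-4544 + 4417\right) = \left(\frac{19 - -104}{2 \left(-8\right)} + 36 \left(27 + 36\right)\right) \left(-4544 + 4417\right) = \left(\frac{1}{2} \left(- \frac{1}{8}\right) \left(19 + 104\right) + 36 \cdot 63\right) \left(-127\right) = \left(\frac{1}{2} \left(- \frac{1}{8}\right) 123 + 2268\right) \left(-127\right) = \left(- \frac{123}{16} + 2268\right) \left(-127\right) = \frac{36165}{16} \left(-127\right) = - \frac{4592955}{16}$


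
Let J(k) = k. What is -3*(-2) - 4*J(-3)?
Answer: 18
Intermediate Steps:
-3*(-2) - 4*J(-3) = -3*(-2) - 4*(-3) = 6 + 12 = 18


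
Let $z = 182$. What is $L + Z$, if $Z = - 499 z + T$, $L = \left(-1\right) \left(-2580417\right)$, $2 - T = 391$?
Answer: $2489210$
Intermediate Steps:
$T = -389$ ($T = 2 - 391 = -389$)
$L = 2580417$
$Z = -91207$ ($Z = \left(-499\right) 182 - 389 = -90818 - 389 = -91207$)
$L + Z = 2580417 - 91207 = 2489210$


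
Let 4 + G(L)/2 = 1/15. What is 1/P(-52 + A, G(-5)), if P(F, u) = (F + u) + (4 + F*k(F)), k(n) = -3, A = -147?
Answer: 15/5912 ≈ 0.0025372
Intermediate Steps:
G(L) = -118/15 (G(L) = -8 + 2/15 = -118/15)
P(F, u) = 4 + u - 2*F (P(F, u) = (F + u) + (4 + F*(-3)) = (F + u) + (4 - 3*F) = 4 + u - 2*F)
1/P(-52 + A, G(-5)) = 1/(4 - 118/15 - 2*(-52 - 147)) = 1/(4 - 118/15 - 2*(-199)) = 1/(4 - 118/15 + 398) = 1/(5912/15) = 15/5912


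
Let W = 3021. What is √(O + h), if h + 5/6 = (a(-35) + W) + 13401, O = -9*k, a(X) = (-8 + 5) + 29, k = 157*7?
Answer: √236022/6 ≈ 80.970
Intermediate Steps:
k = 1099
a(X) = 26 (a(X) = -3 + 29 = 26)
O = -9891 (O = -9*1099 = -9891)
h = 98683/6 (h = -⅚ + ((26 + 3021) + 13401) = -⅚ + (3047 + 13401) = -⅚ + 16448 = 98683/6 ≈ 16447.)
√(O + h) = √(-9891 + 98683/6) = √(39337/6) = √236022/6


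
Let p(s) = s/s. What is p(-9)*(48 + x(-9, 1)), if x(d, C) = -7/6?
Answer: 281/6 ≈ 46.833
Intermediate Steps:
x(d, C) = -7/6 (x(d, C) = -7*⅙ = -7/6)
p(s) = 1
p(-9)*(48 + x(-9, 1)) = 1*(48 - 7/6) = 1*(281/6) = 281/6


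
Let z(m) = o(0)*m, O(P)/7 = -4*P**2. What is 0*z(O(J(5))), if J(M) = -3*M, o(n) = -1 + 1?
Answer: 0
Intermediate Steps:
o(n) = 0
O(P) = -28*P**2 (O(P) = 7*(-4*P**2) = -28*P**2)
z(m) = 0 (z(m) = 0*m = 0)
0*z(O(J(5))) = 0*0 = 0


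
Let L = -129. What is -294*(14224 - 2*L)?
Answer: -4257708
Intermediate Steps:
-294*(14224 - 2*L) = -294*(14224 - 2*(-129)) = -294*(14224 - 1*(-258)) = -294*(14224 + 258) = -294*14482 = -4257708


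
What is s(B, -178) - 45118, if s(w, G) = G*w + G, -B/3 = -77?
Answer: -86414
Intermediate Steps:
B = 231 (B = -3*(-77) = 231)
s(w, G) = G + G*w
s(B, -178) - 45118 = -178*(1 + 231) - 45118 = -178*232 - 45118 = -41296 - 45118 = -86414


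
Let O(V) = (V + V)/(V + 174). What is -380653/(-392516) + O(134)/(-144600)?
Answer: 1059560083507/1092587911800 ≈ 0.96977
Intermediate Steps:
O(V) = 2*V/(174 + V) (O(V) = (2*V)/(174 + V) = 2*V/(174 + V))
-380653/(-392516) + O(134)/(-144600) = -380653/(-392516) + (2*134/(174 + 134))/(-144600) = -380653*(-1/392516) + (2*134/308)*(-1/144600) = 380653/392516 + (2*134*(1/308))*(-1/144600) = 380653/392516 + (67/77)*(-1/144600) = 380653/392516 - 67/11134200 = 1059560083507/1092587911800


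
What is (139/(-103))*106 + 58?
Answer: -8760/103 ≈ -85.049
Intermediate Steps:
(139/(-103))*106 + 58 = (139*(-1/103))*106 + 58 = -139/103*106 + 58 = -14734/103 + 58 = -8760/103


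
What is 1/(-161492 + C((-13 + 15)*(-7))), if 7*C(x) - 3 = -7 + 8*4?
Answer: -1/161488 ≈ -6.1924e-6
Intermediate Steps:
C(x) = 4 (C(x) = 3/7 + (-7 + 8*4)/7 = 3/7 + (-7 + 32)/7 = 3/7 + (⅐)*25 = 3/7 + 25/7 = 4)
1/(-161492 + C((-13 + 15)*(-7))) = 1/(-161492 + 4) = 1/(-161488) = -1/161488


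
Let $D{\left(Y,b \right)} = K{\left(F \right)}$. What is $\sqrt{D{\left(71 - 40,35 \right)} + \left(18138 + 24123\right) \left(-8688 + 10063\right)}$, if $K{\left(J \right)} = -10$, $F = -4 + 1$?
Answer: $\sqrt{58108865} \approx 7622.9$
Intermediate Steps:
$F = -3$
$D{\left(Y,b \right)} = -10$
$\sqrt{D{\left(71 - 40,35 \right)} + \left(18138 + 24123\right) \left(-8688 + 10063\right)} = \sqrt{-10 + \left(18138 + 24123\right) \left(-8688 + 10063\right)} = \sqrt{-10 + 42261 \cdot 1375} = \sqrt{-10 + 58108875} = \sqrt{58108865}$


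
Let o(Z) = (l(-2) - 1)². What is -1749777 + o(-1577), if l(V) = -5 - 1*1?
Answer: -1749728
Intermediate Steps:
l(V) = -6 (l(V) = -5 - 1 = -6)
o(Z) = 49 (o(Z) = (-6 - 1)² = (-7)² = 49)
-1749777 + o(-1577) = -1749777 + 49 = -1749728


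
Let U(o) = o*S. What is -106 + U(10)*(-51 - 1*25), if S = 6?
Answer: -4666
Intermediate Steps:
U(o) = 6*o (U(o) = o*6 = 6*o)
-106 + U(10)*(-51 - 1*25) = -106 + (6*10)*(-51 - 1*25) = -106 + 60*(-51 - 25) = -106 + 60*(-76) = -106 - 4560 = -4666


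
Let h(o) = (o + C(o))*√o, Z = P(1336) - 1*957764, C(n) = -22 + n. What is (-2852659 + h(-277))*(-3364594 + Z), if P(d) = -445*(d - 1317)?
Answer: 12354332681767 + 2494548288*I*√277 ≈ 1.2354e+13 + 4.1518e+10*I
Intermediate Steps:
P(d) = 586065 - 445*d (P(d) = -445*(-1317 + d) = 586065 - 445*d)
Z = -966219 (Z = (586065 - 445*1336) - 1*957764 = (586065 - 594520) - 957764 = -8455 - 957764 = -966219)
h(o) = √o*(-22 + 2*o) (h(o) = (o + (-22 + o))*√o = (-22 + 2*o)*√o = √o*(-22 + 2*o))
(-2852659 + h(-277))*(-3364594 + Z) = (-2852659 + 2*√(-277)*(-11 - 277))*(-3364594 - 966219) = (-2852659 + 2*(I*√277)*(-288))*(-4330813) = (-2852659 - 576*I*√277)*(-4330813) = 12354332681767 + 2494548288*I*√277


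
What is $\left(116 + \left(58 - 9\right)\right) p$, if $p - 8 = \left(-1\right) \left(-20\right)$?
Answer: $4620$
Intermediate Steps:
$p = 28$ ($p = 8 - -20 = 8 + 20 = 28$)
$\left(116 + \left(58 - 9\right)\right) p = \left(116 + \left(58 - 9\right)\right) 28 = \left(116 + 49\right) 28 = 165 \cdot 28 = 4620$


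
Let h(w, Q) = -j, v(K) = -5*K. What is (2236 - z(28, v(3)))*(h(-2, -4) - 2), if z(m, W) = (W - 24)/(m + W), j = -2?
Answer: 0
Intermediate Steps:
z(m, W) = (-24 + W)/(W + m)
h(w, Q) = 2 (h(w, Q) = -1*(-2) = 2)
(2236 - z(28, v(3)))*(h(-2, -4) - 2) = (2236 - (-24 - 5*3)/(-5*3 + 28))*(2 - 2) = (2236 - (-24 - 15)/(-15 + 28))*0 = (2236 - (-39)/13)*0 = (2236 - 1*(-3))*0 = (2236 + 3)*0 = 2239*0 = 0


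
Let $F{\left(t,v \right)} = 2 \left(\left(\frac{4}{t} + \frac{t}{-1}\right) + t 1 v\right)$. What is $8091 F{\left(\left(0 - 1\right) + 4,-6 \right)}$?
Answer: $-318246$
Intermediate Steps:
$F{\left(t,v \right)} = - 2 t + \frac{8}{t} + 2 t v$ ($F{\left(t,v \right)} = 2 \left(\left(\frac{4}{t} + t \left(-1\right)\right) + t v\right) = 2 \left(\left(\frac{4}{t} - t\right) + t v\right) = 2 \left(\left(- t + \frac{4}{t}\right) + t v\right) = 2 \left(- t + \frac{4}{t} + t v\right) = - 2 t + \frac{8}{t} + 2 t v$)
$8091 F{\left(\left(0 - 1\right) + 4,-6 \right)} = 8091 \frac{2 \left(4 + \left(\left(0 - 1\right) + 4\right)^{2} \left(-1 - 6\right)\right)}{\left(0 - 1\right) + 4} = 8091 \frac{2 \left(4 + \left(-1 + 4\right)^{2} \left(-7\right)\right)}{-1 + 4} = 8091 \frac{2 \left(4 + 3^{2} \left(-7\right)\right)}{3} = 8091 \cdot 2 \cdot \frac{1}{3} \left(4 + 9 \left(-7\right)\right) = 8091 \cdot 2 \cdot \frac{1}{3} \left(4 - 63\right) = 8091 \cdot 2 \cdot \frac{1}{3} \left(-59\right) = 8091 \left(- \frac{118}{3}\right) = -318246$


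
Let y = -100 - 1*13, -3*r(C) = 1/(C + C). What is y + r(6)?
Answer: -4069/36 ≈ -113.03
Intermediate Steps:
r(C) = -1/(6*C) (r(C) = -1/(3*(C + C)) = -1/(2*C)/3 = -1/(6*C))
y = -113 (y = -100 - 13 = -113)
y + r(6) = -113 - ⅙/6 = -113 - ⅙*⅙ = -113 - 1/36 = -4069/36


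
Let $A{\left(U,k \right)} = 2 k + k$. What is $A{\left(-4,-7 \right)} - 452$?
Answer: $-473$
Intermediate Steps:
$A{\left(U,k \right)} = 3 k$
$A{\left(-4,-7 \right)} - 452 = 3 \left(-7\right) - 452 = -21 - 452 = -473$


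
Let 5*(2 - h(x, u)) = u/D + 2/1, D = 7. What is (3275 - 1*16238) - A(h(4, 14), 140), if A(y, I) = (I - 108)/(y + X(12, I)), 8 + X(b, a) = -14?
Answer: -168499/13 ≈ -12961.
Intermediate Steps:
X(b, a) = -22 (X(b, a) = -8 - 14 = -22)
h(x, u) = 8/5 - u/35 (h(x, u) = 2 - (u/7 + 2/1)/5 = 2 - (u*(1/7) + 2*1)/5 = 2 - (u/7 + 2)/5 = 2 - (2 + u/7)/5 = 2 + (-2/5 - u/35) = 8/5 - u/35)
A(y, I) = (-108 + I)/(-22 + y) (A(y, I) = (I - 108)/(y - 22) = (-108 + I)/(-22 + y))
(3275 - 1*16238) - A(h(4, 14), 140) = (3275 - 1*16238) - (-108 + 140)/(-22 + (8/5 - 1/35*14)) = (3275 - 16238) - 32/(-22 + (8/5 - 2/5)) = -12963 - 32/(-22 + 6/5) = -12963 - 32/(-104/5) = -12963 - (-5)*32/104 = -12963 - 1*(-20/13) = -12963 + 20/13 = -168499/13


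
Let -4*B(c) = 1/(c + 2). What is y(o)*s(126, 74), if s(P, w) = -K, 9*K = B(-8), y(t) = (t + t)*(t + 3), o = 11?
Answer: -77/54 ≈ -1.4259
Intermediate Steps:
y(t) = 2*t*(3 + t) (y(t) = (2*t)*(3 + t) = 2*t*(3 + t))
B(c) = -1/(4*(2 + c)) (B(c) = -1/(4*(c + 2)) = -1/(4*(2 + c)))
K = 1/216 (K = (-1/(8 + 4*(-8)))/9 = (-1/(8 - 32))/9 = (-1/(-24))/9 = (-1*(-1/24))/9 = (⅑)*(1/24) = 1/216 ≈ 0.0046296)
s(P, w) = -1/216 (s(P, w) = -1*1/216 = -1/216)
y(o)*s(126, 74) = (2*11*(3 + 11))*(-1/216) = (2*11*14)*(-1/216) = 308*(-1/216) = -77/54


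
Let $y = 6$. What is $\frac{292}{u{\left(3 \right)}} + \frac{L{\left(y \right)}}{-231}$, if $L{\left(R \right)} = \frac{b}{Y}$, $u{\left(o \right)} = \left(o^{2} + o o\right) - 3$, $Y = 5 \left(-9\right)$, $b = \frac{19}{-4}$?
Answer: $\frac{161881}{8316} \approx 19.466$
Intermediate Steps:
$b = - \frac{19}{4}$ ($b = 19 \left(- \frac{1}{4}\right) = - \frac{19}{4} \approx -4.75$)
$Y = -45$
$u{\left(o \right)} = -3 + 2 o^{2}$ ($u{\left(o \right)} = \left(o^{2} + o^{2}\right) - 3 = 2 o^{2} - 3 = -3 + 2 o^{2}$)
$L{\left(R \right)} = \frac{19}{180}$ ($L{\left(R \right)} = - \frac{19}{4 \left(-45\right)} = \left(- \frac{19}{4}\right) \left(- \frac{1}{45}\right) = \frac{19}{180}$)
$\frac{292}{u{\left(3 \right)}} + \frac{L{\left(y \right)}}{-231} = \frac{292}{-3 + 2 \cdot 3^{2}} + \frac{19}{180 \left(-231\right)} = \frac{292}{-3 + 2 \cdot 9} + \frac{19}{180} \left(- \frac{1}{231}\right) = \frac{292}{-3 + 18} - \frac{19}{41580} = \frac{292}{15} - \frac{19}{41580} = \frac{161881}{8316}$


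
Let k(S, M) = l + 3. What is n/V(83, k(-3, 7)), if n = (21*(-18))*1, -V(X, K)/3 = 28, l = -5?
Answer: 9/2 ≈ 4.5000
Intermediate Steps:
k(S, M) = -2 (k(S, M) = -5 + 3 = -2)
V(X, K) = -84 (V(X, K) = -3*28 = -84)
n = -378 (n = -378*1 = -378)
n/V(83, k(-3, 7)) = -378/(-84) = -378*(-1/84) = 9/2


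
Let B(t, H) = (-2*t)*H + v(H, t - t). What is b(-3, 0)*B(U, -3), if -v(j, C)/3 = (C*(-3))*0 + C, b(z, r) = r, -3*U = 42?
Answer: 0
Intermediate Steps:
U = -14 (U = -1/3*42 = -14)
v(j, C) = -3*C (v(j, C) = -3*((C*(-3))*0 + C) = -3*(-3*C*0 + C) = -3*(0 + C) = -3*C)
B(t, H) = -2*H*t (B(t, H) = (-2*t)*H - 3*(t - t) = -2*H*t - 3*0 = -2*H*t + 0 = -2*H*t)
b(-3, 0)*B(U, -3) = 0*(-2*(-3)*(-14)) = 0*(-84) = 0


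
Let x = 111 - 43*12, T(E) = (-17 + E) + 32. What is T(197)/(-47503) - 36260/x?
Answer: 344474584/3847743 ≈ 89.526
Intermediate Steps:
T(E) = 15 + E
x = -405 (x = 111 - 516 = -405)
T(197)/(-47503) - 36260/x = (15 + 197)/(-47503) - 36260/(-405) = 212*(-1/47503) - 36260*(-1/405) = -212/47503 + 7252/81 = 344474584/3847743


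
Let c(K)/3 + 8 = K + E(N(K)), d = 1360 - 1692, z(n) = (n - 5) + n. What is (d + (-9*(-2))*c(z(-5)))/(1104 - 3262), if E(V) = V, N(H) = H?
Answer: 1192/1079 ≈ 1.1047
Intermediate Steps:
z(n) = -5 + 2*n (z(n) = (-5 + n) + n = -5 + 2*n)
d = -332
c(K) = -24 + 6*K (c(K) = -24 + 3*(K + K) = -24 + 3*(2*K) = -24 + 6*K)
(d + (-9*(-2))*c(z(-5)))/(1104 - 3262) = (-332 + (-9*(-2))*(-24 + 6*(-5 + 2*(-5))))/(1104 - 3262) = (-332 + 18*(-24 + 6*(-5 - 10)))/(-2158) = (-332 + 18*(-24 + 6*(-15)))*(-1/2158) = (-332 + 18*(-24 - 90))*(-1/2158) = (-332 + 18*(-114))*(-1/2158) = (-332 - 2052)*(-1/2158) = -2384*(-1/2158) = 1192/1079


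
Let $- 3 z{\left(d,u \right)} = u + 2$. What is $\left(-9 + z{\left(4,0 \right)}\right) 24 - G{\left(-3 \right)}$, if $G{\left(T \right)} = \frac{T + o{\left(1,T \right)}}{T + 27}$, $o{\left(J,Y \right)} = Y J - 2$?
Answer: $- \frac{695}{3} \approx -231.67$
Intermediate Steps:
$o{\left(J,Y \right)} = -2 + J Y$ ($o{\left(J,Y \right)} = J Y - 2 = -2 + J Y$)
$z{\left(d,u \right)} = - \frac{2}{3} - \frac{u}{3}$ ($z{\left(d,u \right)} = - \frac{u + 2}{3} = - \frac{2 + u}{3} = - \frac{2}{3} - \frac{u}{3}$)
$G{\left(T \right)} = \frac{-2 + 2 T}{27 + T}$ ($G{\left(T \right)} = \frac{T + \left(-2 + 1 T\right)}{T + 27} = \frac{T + \left(-2 + T\right)}{27 + T} = \frac{-2 + 2 T}{27 + T}$)
$\left(-9 + z{\left(4,0 \right)}\right) 24 - G{\left(-3 \right)} = \left(-9 - \frac{2}{3}\right) 24 - \frac{2 \left(-1 - 3\right)}{27 - 3} = \left(-9 + \left(- \frac{2}{3} + 0\right)\right) 24 - 2 \cdot \frac{1}{24} \left(-4\right) = \left(-9 - \frac{2}{3}\right) 24 - 2 \cdot \frac{1}{24} \left(-4\right) = \left(- \frac{29}{3}\right) 24 - - \frac{1}{3} = -232 + \frac{1}{3} = - \frac{695}{3}$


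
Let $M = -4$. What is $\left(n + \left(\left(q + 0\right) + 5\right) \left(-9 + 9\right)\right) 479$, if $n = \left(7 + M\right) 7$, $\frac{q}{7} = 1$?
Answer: $10059$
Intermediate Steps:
$q = 7$ ($q = 7 \cdot 1 = 7$)
$n = 21$ ($n = \left(7 - 4\right) 7 = 3 \cdot 7 = 21$)
$\left(n + \left(\left(q + 0\right) + 5\right) \left(-9 + 9\right)\right) 479 = \left(21 + \left(\left(7 + 0\right) + 5\right) \left(-9 + 9\right)\right) 479 = \left(21 + \left(7 + 5\right) 0\right) 479 = \left(21 + 12 \cdot 0\right) 479 = \left(21 + 0\right) 479 = 21 \cdot 479 = 10059$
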